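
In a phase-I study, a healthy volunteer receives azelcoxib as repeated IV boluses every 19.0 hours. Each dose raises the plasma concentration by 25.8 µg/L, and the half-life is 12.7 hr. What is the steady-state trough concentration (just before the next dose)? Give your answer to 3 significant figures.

k = ln 2 / 12.7 = 0.05458 hr⁻¹
Fraction remaining after one interval: e^(−kτ) = e^(−0.05458 × 19.0) = 0.3545
R = 1 / (1 − 0.3545) = 1.549
Css,max = 25.8 × 1.549 = 39.97 µg/L
Css,min = Css,max × e^(−kτ) = 39.97 × 0.3545 ≈ 14.2 µg/L

14.2 µg/L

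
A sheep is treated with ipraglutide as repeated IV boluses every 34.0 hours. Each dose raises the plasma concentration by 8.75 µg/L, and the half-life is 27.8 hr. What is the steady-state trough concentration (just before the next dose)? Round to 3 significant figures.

6.56 µg/L

k = ln 2 / 27.8 = 0.02493 hr⁻¹
Fraction remaining after one interval: e^(−kτ) = e^(−0.02493 × 34.0) = 0.4284
R = 1 / (1 − 0.4284) = 1.749
Css,max = 8.75 × 1.749 = 15.31 µg/L
Css,min = Css,max × e^(−kτ) = 15.31 × 0.4284 ≈ 6.56 µg/L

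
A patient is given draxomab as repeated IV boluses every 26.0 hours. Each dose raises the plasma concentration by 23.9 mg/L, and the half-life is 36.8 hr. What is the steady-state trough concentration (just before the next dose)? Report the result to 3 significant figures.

k = ln 2 / 36.8 = 0.01884 hr⁻¹
Fraction remaining after one interval: e^(−kτ) = e^(−0.01884 × 26.0) = 0.6128
R = 1 / (1 − 0.6128) = 2.583
Css,max = 23.9 × 2.583 = 61.72 mg/L
Css,min = Css,max × e^(−kτ) = 61.72 × 0.6128 ≈ 37.8 mg/L

37.8 mg/L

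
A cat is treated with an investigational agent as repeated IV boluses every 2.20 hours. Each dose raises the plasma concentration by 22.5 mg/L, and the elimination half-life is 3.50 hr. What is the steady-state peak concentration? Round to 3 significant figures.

k = ln 2 / 3.50 = 0.1980 hr⁻¹
Fraction remaining after one interval: e^(−kτ) = e^(−0.1980 × 2.20) = 0.6468
R = 1 / (1 − 0.6468) = 2.831
Css,max = 22.5 × 2.831 ≈ 63.7 mg/L

63.7 mg/L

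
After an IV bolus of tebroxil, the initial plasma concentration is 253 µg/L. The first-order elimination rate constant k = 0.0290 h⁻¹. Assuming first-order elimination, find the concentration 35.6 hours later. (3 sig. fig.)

C(t) = C₀ e^(−kt) = 253 × e^(−0.02900 × 35.6) = 253 × e^(−1.032) = 253 × 0.3562 ≈ 90.1 µg/L

90.1 µg/L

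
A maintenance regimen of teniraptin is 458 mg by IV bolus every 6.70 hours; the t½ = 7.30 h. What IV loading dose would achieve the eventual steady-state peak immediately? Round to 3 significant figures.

973 mg

k = ln 2 / 7.30 = 0.09495 h⁻¹
Accumulation ratio R = 1 / (1 − e^(−kτ)) = 1 / (1 − e^(−0.09495×6.70)) = 1 / (1 − 0.5293) = 2.125
Loading dose = maintenance dose × R = 458 × 2.125 ≈ 973 mg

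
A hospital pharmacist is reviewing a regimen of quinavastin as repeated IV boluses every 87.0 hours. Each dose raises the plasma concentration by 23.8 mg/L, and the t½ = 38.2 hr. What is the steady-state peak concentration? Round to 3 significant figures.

k = ln 2 / 38.2 = 0.01815 hr⁻¹
Fraction remaining after one interval: e^(−kτ) = e^(−0.01815 × 87.0) = 0.2063
R = 1 / (1 − 0.2063) = 1.260
Css,max = 23.8 × 1.260 ≈ 30.0 mg/L

30.0 mg/L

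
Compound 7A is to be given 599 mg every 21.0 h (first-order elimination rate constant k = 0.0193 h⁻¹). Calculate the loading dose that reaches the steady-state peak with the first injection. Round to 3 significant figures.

1800 mg

Accumulation ratio R = 1 / (1 − e^(−kτ)) = 1 / (1 − e^(−0.01930×21.0)) = 1 / (1 − 0.6668) = 3.001
Loading dose = maintenance dose × R = 599 × 3.001 ≈ 1800 mg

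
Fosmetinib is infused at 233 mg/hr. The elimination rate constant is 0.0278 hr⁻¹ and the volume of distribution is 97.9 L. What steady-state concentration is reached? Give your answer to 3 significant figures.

85.6 mg/L

CL = k · V = 0.0278 × 97.9 = 2.722 L/hr
Css = rate / CL = 233 / 2.722 ≈ 85.6 mg/L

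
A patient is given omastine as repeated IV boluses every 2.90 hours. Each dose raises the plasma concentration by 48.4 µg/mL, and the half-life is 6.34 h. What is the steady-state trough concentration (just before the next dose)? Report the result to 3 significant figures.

k = ln 2 / 6.34 = 0.1093 h⁻¹
Fraction remaining after one interval: e^(−kτ) = e^(−0.1093 × 2.90) = 0.7283
R = 1 / (1 − 0.7283) = 3.680
Css,max = 48.4 × 3.680 = 178.1 µg/mL
Css,min = Css,max × e^(−kτ) = 178.1 × 0.7283 ≈ 130 µg/mL

130 µg/mL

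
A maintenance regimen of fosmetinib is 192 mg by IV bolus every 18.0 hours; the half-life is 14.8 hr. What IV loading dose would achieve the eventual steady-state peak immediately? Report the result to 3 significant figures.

k = ln 2 / 14.8 = 0.04683 hr⁻¹
Accumulation ratio R = 1 / (1 − e^(−kτ)) = 1 / (1 − e^(−0.04683×18.0)) = 1 / (1 − 0.4304) = 1.756
Loading dose = maintenance dose × R = 192 × 1.756 ≈ 337 mg

337 mg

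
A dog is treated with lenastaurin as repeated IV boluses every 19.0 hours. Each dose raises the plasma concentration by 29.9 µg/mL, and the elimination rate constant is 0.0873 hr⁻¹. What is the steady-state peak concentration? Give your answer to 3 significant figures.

Fraction remaining after one interval: e^(−kτ) = e^(−0.08730 × 19.0) = 0.1904
R = 1 / (1 − 0.1904) = 1.235
Css,max = 29.9 × 1.235 ≈ 36.9 µg/mL

36.9 µg/mL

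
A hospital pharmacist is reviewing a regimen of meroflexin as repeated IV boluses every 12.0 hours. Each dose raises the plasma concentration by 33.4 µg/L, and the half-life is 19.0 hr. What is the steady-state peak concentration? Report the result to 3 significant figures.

k = ln 2 / 19.0 = 0.03648 hr⁻¹
Fraction remaining after one interval: e^(−kτ) = e^(−0.03648 × 12.0) = 0.6455
R = 1 / (1 − 0.6455) = 2.821
Css,max = 33.4 × 2.821 ≈ 94.2 µg/L

94.2 µg/L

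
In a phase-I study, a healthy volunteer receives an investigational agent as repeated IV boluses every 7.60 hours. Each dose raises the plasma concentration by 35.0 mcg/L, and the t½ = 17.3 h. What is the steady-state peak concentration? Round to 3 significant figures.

k = ln 2 / 17.3 = 0.04007 h⁻¹
Fraction remaining after one interval: e^(−kτ) = e^(−0.04007 × 7.60) = 0.7375
R = 1 / (1 − 0.7375) = 3.809
Css,max = 35.0 × 3.809 ≈ 133 mcg/L

133 mcg/L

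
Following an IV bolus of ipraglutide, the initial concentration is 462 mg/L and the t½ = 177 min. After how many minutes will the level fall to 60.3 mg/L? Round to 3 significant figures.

520 minutes

k = ln 2 / 177 = 0.003916 min⁻¹
C(t) = C₀ e^(−kt)  ⇒  t = ln(C₀/C) / k
t = ln(462/60.3) / 0.003916 = 2.036 / 0.003916 ≈ 520 minutes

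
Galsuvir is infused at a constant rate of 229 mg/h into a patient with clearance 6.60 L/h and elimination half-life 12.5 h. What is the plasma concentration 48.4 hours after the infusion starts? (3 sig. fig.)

Css = rate / CL = 229 / 6.60 = 34.70 mg/L
k = ln 2 / 12.5 = 0.05545 h⁻¹
C(t) = Css (1 − e^(−kt)) = 34.70 × (1 − e^(−2.684)) = 34.70 × 0.9317 ≈ 32.3 mg/L

32.3 mg/L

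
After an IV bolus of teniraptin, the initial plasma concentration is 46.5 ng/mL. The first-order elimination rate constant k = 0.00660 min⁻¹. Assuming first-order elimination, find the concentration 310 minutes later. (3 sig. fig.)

6.01 ng/mL

C(t) = C₀ e^(−kt) = 46.5 × e^(−0.006600 × 310) = 46.5 × e^(−2.046) = 46.5 × 0.1293 ≈ 6.01 ng/mL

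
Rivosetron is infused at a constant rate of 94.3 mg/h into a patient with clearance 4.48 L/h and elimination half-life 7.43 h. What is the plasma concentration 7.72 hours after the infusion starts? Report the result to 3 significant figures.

Css = rate / CL = 94.3 / 4.48 = 21.05 mg/L
k = ln 2 / 7.43 = 0.09329 h⁻¹
C(t) = Css (1 − e^(−kt)) = 21.05 × (1 − e^(−0.7202)) = 21.05 × 0.5133 ≈ 10.8 mg/L

10.8 mg/L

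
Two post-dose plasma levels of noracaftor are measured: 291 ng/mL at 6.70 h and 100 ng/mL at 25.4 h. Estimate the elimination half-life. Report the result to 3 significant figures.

12.1 hours

k = ln(C₁/C₂) / (t₂ − t₁) = ln(291/100) / (25.4 − 6.70)
  = 1.068 / 18.70 = 0.05712 h⁻¹
t½ = ln 2 / k = ln 2 / 0.05712 ≈ 12.1 hours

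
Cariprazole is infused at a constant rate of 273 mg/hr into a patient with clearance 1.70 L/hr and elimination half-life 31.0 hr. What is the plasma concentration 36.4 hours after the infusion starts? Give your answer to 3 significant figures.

89.4 µg/mL

Css = rate / CL = 273 / 1.70 = 160.6 µg/mL
k = ln 2 / 31.0 = 0.02236 hr⁻¹
C(t) = Css (1 − e^(−kt)) = 160.6 × (1 − e^(−0.8139)) = 160.6 × 0.5569 ≈ 89.4 µg/mL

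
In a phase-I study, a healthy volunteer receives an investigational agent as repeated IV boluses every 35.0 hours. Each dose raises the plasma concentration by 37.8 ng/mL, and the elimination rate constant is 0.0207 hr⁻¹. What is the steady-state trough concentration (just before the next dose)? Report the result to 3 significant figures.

35.5 ng/mL

Fraction remaining after one interval: e^(−kτ) = e^(−0.02070 × 35.0) = 0.4846
R = 1 / (1 − 0.4846) = 1.940
Css,max = 37.8 × 1.940 = 73.34 ng/mL
Css,min = Css,max × e^(−kτ) = 73.34 × 0.4846 ≈ 35.5 ng/mL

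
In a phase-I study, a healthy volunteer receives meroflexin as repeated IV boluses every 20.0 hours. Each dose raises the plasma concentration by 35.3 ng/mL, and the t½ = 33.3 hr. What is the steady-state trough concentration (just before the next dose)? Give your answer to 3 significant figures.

68.4 ng/mL

k = ln 2 / 33.3 = 0.02082 hr⁻¹
Fraction remaining after one interval: e^(−kτ) = e^(−0.02082 × 20.0) = 0.6595
R = 1 / (1 − 0.6595) = 2.937
Css,max = 35.3 × 2.937 = 103.7 ng/mL
Css,min = Css,max × e^(−kτ) = 103.7 × 0.6595 ≈ 68.4 ng/mL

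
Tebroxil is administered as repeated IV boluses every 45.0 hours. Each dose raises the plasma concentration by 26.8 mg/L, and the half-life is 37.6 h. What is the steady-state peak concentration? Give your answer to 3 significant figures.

47.5 mg/L

k = ln 2 / 37.6 = 0.01843 h⁻¹
Fraction remaining after one interval: e^(−kτ) = e^(−0.01843 × 45.0) = 0.4362
R = 1 / (1 − 0.4362) = 1.774
Css,max = 26.8 × 1.774 ≈ 47.5 mg/L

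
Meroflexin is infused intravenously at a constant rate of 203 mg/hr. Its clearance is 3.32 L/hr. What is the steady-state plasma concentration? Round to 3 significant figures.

Css = infusion rate / CL = 203 / 3.32 ≈ 61.1 mg/L

61.1 mg/L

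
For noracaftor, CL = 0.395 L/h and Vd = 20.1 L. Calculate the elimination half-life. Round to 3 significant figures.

35.3 hours

k = CL / V = 0.395 / 20.1 = 0.01965 h⁻¹
t½ = ln 2 / k = ln 2 / 0.01965 ≈ 35.3 hours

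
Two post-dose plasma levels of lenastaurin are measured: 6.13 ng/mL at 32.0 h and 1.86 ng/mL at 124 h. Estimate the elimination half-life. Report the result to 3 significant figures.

53.5 hours

k = ln(C₁/C₂) / (t₂ − t₁) = ln(6.13/1.86) / (124 − 32.0)
  = 1.193 / 92.00 = 0.01296 h⁻¹
t½ = ln 2 / k = ln 2 / 0.01296 ≈ 53.5 hours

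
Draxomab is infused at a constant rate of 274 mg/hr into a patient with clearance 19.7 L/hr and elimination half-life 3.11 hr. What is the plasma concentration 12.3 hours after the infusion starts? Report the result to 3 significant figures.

13.0 mg/L

Css = rate / CL = 274 / 19.7 = 13.91 mg/L
k = ln 2 / 3.11 = 0.2229 hr⁻¹
C(t) = Css (1 − e^(−kt)) = 13.91 × (1 − e^(−2.741)) = 13.91 × 0.9355 ≈ 13.0 mg/L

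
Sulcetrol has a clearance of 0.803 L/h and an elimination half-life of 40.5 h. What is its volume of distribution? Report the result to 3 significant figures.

46.9 L

k = ln 2 / t½ = ln 2 / 40.5 = 0.01711 h⁻¹
V = CL / k = 0.803 / 0.01711 ≈ 46.9 L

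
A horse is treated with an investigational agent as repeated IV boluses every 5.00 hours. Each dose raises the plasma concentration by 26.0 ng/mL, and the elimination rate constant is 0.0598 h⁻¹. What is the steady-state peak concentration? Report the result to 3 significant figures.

Fraction remaining after one interval: e^(−kτ) = e^(−0.05980 × 5.00) = 0.7416
R = 1 / (1 − 0.7416) = 3.869
Css,max = 26.0 × 3.869 ≈ 101 ng/mL

101 ng/mL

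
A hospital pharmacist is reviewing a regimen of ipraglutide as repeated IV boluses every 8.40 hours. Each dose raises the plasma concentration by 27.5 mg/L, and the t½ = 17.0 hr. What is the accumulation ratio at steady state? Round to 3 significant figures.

k = ln 2 / 17.0 = 0.04077 hr⁻¹
Fraction remaining after one interval: e^(−kτ) = e^(−0.04077 × 8.40) = 0.7100
R = 1 / (1 − 0.7100) = 1 / 0.2900 ≈ 3.45

3.45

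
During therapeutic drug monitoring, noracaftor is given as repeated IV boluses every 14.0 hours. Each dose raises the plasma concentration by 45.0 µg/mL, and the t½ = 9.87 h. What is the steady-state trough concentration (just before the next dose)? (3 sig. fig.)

26.9 µg/mL

k = ln 2 / 9.87 = 0.07023 h⁻¹
Fraction remaining after one interval: e^(−kτ) = e^(−0.07023 × 14.0) = 0.3741
R = 1 / (1 − 0.3741) = 1.598
Css,max = 45.0 × 1.598 = 71.90 µg/mL
Css,min = Css,max × e^(−kτ) = 71.90 × 0.3741 ≈ 26.9 µg/mL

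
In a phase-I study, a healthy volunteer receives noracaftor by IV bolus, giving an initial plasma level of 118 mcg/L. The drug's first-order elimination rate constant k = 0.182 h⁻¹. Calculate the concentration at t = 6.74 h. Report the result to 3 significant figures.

C(t) = C₀ e^(−kt) = 118 × e^(−0.1820 × 6.74) = 118 × e^(−1.227) = 118 × 0.2933 ≈ 34.6 mcg/L

34.6 mcg/L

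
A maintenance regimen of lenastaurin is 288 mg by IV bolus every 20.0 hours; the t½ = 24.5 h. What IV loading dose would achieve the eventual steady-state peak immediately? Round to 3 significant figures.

666 mg

k = ln 2 / 24.5 = 0.02829 h⁻¹
Accumulation ratio R = 1 / (1 − e^(−kτ)) = 1 / (1 − e^(−0.02829×20.0)) = 1 / (1 − 0.5679) = 2.314
Loading dose = maintenance dose × R = 288 × 2.314 ≈ 666 mg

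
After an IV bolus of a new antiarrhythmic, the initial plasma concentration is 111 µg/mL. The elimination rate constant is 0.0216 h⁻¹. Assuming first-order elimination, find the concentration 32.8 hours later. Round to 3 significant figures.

C(t) = C₀ e^(−kt) = 111 × e^(−0.02160 × 32.8) = 111 × e^(−0.7085) = 111 × 0.4924 ≈ 54.7 µg/mL

54.7 µg/mL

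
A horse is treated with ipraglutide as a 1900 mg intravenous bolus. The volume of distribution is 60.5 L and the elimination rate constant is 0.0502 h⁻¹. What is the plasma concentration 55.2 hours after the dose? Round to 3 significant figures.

C₀ = dose / V = 1900 / 60.5 = 31.40 mg/L
C(t) = C₀ e^(−kt) = 31.40 × e^(−0.05020 × 55.2) = 31.40 × e^(−2.771) = 31.40 × 0.06260 ≈ 1.97 mg/L

1.97 mg/L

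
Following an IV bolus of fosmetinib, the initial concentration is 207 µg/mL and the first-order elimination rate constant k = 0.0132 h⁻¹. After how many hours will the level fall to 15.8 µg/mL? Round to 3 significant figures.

195 hours

C(t) = C₀ e^(−kt)  ⇒  t = ln(C₀/C) / k
t = ln(207/15.8) / 0.01320 = 2.573 / 0.01320 ≈ 195 hours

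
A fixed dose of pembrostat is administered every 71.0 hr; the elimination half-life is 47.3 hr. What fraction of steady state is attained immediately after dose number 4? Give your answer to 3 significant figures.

0.984

k = ln 2 / 47.3 = 0.01465 hr⁻¹
f_n = 1 − e^(−nkτ) = 1 − e^(−4 × 0.01465 × 71.0) = 1 − e^(−4.162) = 1 − 0.01558 ≈ 0.984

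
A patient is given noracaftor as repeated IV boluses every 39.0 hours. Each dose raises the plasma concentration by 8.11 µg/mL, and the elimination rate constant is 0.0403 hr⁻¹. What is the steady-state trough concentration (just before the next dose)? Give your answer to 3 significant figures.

2.13 µg/mL

Fraction remaining after one interval: e^(−kτ) = e^(−0.04030 × 39.0) = 0.2077
R = 1 / (1 − 0.2077) = 1.262
Css,max = 8.11 × 1.262 = 10.24 µg/mL
Css,min = Css,max × e^(−kτ) = 10.24 × 0.2077 ≈ 2.13 µg/mL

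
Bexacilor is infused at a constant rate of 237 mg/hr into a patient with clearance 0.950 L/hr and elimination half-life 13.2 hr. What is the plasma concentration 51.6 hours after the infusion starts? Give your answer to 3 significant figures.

233 mg/L

Css = rate / CL = 237 / 0.950 = 249.5 mg/L
k = ln 2 / 13.2 = 0.05251 hr⁻¹
C(t) = Css (1 − e^(−kt)) = 249.5 × (1 − e^(−2.710)) = 249.5 × 0.9334 ≈ 233 mg/L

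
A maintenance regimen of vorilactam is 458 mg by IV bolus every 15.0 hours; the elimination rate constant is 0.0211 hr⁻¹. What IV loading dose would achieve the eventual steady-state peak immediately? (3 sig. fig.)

Accumulation ratio R = 1 / (1 − e^(−kτ)) = 1 / (1 − e^(−0.02110×15.0)) = 1 / (1 − 0.7287) = 3.686
Loading dose = maintenance dose × R = 458 × 3.686 ≈ 1690 mg

1690 mg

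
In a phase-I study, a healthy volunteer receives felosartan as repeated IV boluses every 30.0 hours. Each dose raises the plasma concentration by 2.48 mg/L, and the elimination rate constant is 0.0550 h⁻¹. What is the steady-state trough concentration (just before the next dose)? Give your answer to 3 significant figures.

0.589 mg/L

Fraction remaining after one interval: e^(−kτ) = e^(−0.05500 × 30.0) = 0.1920
R = 1 / (1 − 0.1920) = 1.238
Css,max = 2.48 × 1.238 = 3.069 mg/L
Css,min = Css,max × e^(−kτ) = 3.069 × 0.1920 ≈ 0.589 mg/L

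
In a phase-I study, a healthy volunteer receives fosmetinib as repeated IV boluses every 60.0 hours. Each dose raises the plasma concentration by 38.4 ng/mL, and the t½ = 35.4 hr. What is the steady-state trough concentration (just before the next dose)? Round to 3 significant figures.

k = ln 2 / 35.4 = 0.01958 hr⁻¹
Fraction remaining after one interval: e^(−kτ) = e^(−0.01958 × 60.0) = 0.3089
R = 1 / (1 − 0.3089) = 1.447
Css,max = 38.4 × 1.447 = 55.56 ng/mL
Css,min = Css,max × e^(−kτ) = 55.56 × 0.3089 ≈ 17.2 ng/mL

17.2 ng/mL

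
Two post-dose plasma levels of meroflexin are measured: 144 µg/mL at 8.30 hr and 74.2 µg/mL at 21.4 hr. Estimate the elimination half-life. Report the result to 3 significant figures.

13.7 hours

k = ln(C₁/C₂) / (t₂ − t₁) = ln(144/74.2) / (21.4 − 8.30)
  = 0.6630 / 13.10 = 0.05061 hr⁻¹
t½ = ln 2 / k = ln 2 / 0.05061 ≈ 13.7 hours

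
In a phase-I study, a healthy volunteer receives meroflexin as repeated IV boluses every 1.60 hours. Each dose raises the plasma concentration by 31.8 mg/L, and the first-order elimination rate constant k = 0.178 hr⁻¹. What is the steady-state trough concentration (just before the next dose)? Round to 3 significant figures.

96.5 mg/L

Fraction remaining after one interval: e^(−kτ) = e^(−0.1780 × 1.60) = 0.7522
R = 1 / (1 − 0.7522) = 4.035
Css,max = 31.8 × 4.035 = 128.3 mg/L
Css,min = Css,max × e^(−kτ) = 128.3 × 0.7522 ≈ 96.5 mg/L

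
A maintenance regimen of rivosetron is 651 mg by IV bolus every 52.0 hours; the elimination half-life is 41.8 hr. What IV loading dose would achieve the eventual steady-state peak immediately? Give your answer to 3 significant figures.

1130 mg

k = ln 2 / 41.8 = 0.01658 hr⁻¹
Accumulation ratio R = 1 / (1 − e^(−kτ)) = 1 / (1 − e^(−0.01658×52.0)) = 1 / (1 − 0.4222) = 1.731
Loading dose = maintenance dose × R = 651 × 1.731 ≈ 1130 mg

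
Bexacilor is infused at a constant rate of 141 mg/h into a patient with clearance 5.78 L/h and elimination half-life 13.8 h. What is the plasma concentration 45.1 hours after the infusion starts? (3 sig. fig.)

21.9 mg/L

Css = rate / CL = 141 / 5.78 = 24.39 mg/L
k = ln 2 / 13.8 = 0.05023 h⁻¹
C(t) = Css (1 − e^(−kt)) = 24.39 × (1 − e^(−2.265)) = 24.39 × 0.8962 ≈ 21.9 mg/L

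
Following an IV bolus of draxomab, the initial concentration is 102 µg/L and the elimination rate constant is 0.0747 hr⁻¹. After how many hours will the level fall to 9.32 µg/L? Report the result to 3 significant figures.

32.0 hours

C(t) = C₀ e^(−kt)  ⇒  t = ln(C₀/C) / k
t = ln(102/9.32) / 0.07470 = 2.393 / 0.07470 ≈ 32.0 hours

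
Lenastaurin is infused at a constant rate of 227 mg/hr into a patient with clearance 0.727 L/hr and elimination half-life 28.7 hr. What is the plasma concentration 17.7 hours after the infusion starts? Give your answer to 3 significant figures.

Css = rate / CL = 227 / 0.727 = 312.2 mg/L
k = ln 2 / 28.7 = 0.02415 hr⁻¹
C(t) = Css (1 − e^(−kt)) = 312.2 × (1 − e^(−0.4275)) = 312.2 × 0.3479 ≈ 109 mg/L

109 mg/L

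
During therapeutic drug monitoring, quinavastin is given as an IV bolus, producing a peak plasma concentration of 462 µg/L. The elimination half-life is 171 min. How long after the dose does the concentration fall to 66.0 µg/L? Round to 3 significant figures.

480 minutes

k = ln 2 / 171 = 0.004053 min⁻¹
C(t) = C₀ e^(−kt)  ⇒  t = ln(C₀/C) / k
t = ln(462/66.0) / 0.004053 = 1.946 / 0.004053 ≈ 480 minutes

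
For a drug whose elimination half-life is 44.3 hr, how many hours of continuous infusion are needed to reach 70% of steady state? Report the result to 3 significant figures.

76.9 hours

k = ln 2 / 44.3 = 0.01565 hr⁻¹
f = 1 − e^(−kt)  ⇒  t = −ln(1 − f) / k
t = −ln(1 − 0.7) / 0.01565 = 1.204 / 0.01565 ≈ 76.9 hours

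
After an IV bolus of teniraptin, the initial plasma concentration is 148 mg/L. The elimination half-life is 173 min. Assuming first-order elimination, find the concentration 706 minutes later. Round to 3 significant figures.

k = ln 2 / 173 = 0.004007 min⁻¹
C(t) = C₀ e^(−kt) = 148 × e^(−0.004007 × 706) = 148 × e^(−2.829) = 148 × 0.05909 ≈ 8.75 mg/L

8.75 mg/L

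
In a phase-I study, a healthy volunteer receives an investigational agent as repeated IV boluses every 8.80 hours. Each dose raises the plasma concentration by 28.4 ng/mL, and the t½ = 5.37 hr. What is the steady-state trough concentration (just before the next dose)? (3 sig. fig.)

k = ln 2 / 5.37 = 0.1291 hr⁻¹
Fraction remaining after one interval: e^(−kτ) = e^(−0.1291 × 8.80) = 0.3211
R = 1 / (1 − 0.3211) = 1.473
Css,max = 28.4 × 1.473 = 41.83 ng/mL
Css,min = Css,max × e^(−kτ) = 41.83 × 0.3211 ≈ 13.4 ng/mL

13.4 ng/mL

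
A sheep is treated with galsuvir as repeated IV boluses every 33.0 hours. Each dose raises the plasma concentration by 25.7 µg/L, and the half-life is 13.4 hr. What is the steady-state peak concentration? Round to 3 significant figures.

31.4 µg/L

k = ln 2 / 13.4 = 0.05173 hr⁻¹
Fraction remaining after one interval: e^(−kτ) = e^(−0.05173 × 33.0) = 0.1814
R = 1 / (1 − 0.1814) = 1.222
Css,max = 25.7 × 1.222 ≈ 31.4 µg/L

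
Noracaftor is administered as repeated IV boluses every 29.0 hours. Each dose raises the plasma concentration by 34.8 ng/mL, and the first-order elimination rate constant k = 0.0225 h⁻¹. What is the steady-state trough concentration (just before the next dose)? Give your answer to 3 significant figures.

37.8 ng/mL

Fraction remaining after one interval: e^(−kτ) = e^(−0.02250 × 29.0) = 0.5207
R = 1 / (1 − 0.5207) = 2.087
Css,max = 34.8 × 2.087 = 72.61 ng/mL
Css,min = Css,max × e^(−kτ) = 72.61 × 0.5207 ≈ 37.8 ng/mL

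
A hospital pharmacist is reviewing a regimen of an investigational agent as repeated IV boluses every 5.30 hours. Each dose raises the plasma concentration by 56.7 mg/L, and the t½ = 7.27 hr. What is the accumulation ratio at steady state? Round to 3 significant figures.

k = ln 2 / 7.27 = 0.09534 hr⁻¹
Fraction remaining after one interval: e^(−kτ) = e^(−0.09534 × 5.30) = 0.6033
R = 1 / (1 − 0.6033) = 1 / 0.3967 ≈ 2.52

2.52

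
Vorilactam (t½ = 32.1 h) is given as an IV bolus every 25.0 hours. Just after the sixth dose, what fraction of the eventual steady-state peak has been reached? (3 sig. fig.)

k = ln 2 / 32.1 = 0.02159 h⁻¹
f_n = 1 − e^(−nkτ) = 1 − e^(−6 × 0.02159 × 25.0) = 1 − e^(−3.239) = 1 − 0.03920 ≈ 0.961

0.961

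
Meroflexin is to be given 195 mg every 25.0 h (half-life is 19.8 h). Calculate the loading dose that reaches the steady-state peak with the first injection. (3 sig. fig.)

334 mg

k = ln 2 / 19.8 = 0.03501 h⁻¹
Accumulation ratio R = 1 / (1 − e^(−kτ)) = 1 / (1 − e^(−0.03501×25.0)) = 1 / (1 − 0.4168) = 1.715
Loading dose = maintenance dose × R = 195 × 1.715 ≈ 334 mg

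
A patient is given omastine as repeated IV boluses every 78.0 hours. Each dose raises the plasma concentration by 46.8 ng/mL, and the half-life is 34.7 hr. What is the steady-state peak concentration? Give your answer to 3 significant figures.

k = ln 2 / 34.7 = 0.01998 hr⁻¹
Fraction remaining after one interval: e^(−kτ) = e^(−0.01998 × 78.0) = 0.2105
R = 1 / (1 − 0.2105) = 1.267
Css,max = 46.8 × 1.267 ≈ 59.3 ng/mL

59.3 ng/mL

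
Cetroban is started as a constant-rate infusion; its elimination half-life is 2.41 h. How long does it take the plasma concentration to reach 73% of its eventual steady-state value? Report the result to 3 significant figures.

k = ln 2 / 2.41 = 0.2876 h⁻¹
f = 1 − e^(−kt)  ⇒  t = −ln(1 − f) / k
t = −ln(1 − 0.73) / 0.2876 = 1.309 / 0.2876 ≈ 4.55 hours

4.55 hours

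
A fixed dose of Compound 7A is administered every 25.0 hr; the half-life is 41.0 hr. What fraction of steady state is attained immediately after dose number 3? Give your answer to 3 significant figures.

0.719

k = ln 2 / 41.0 = 0.01691 hr⁻¹
f_n = 1 − e^(−nkτ) = 1 − e^(−3 × 0.01691 × 25.0) = 1 − e^(−1.268) = 1 − 0.2814 ≈ 0.719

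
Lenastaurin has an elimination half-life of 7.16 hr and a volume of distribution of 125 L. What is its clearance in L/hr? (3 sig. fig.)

12.1 L/hr

k = ln 2 / t½ = ln 2 / 7.16 = 0.09681 hr⁻¹
CL = k · V = 0.09681 × 125 ≈ 12.1 L/hr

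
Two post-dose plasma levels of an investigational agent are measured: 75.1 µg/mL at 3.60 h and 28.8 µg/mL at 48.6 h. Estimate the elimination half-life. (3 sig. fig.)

32.5 hours

k = ln(C₁/C₂) / (t₂ − t₁) = ln(75.1/28.8) / (48.6 − 3.60)
  = 0.9584 / 45.00 = 0.02130 h⁻¹
t½ = ln 2 / k = ln 2 / 0.02130 ≈ 32.5 hours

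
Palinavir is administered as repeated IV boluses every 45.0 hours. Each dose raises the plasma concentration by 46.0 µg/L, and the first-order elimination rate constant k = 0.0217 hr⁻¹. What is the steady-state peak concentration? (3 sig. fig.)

73.8 µg/L

Fraction remaining after one interval: e^(−kτ) = e^(−0.02170 × 45.0) = 0.3766
R = 1 / (1 − 0.3766) = 1.604
Css,max = 46.0 × 1.604 ≈ 73.8 µg/L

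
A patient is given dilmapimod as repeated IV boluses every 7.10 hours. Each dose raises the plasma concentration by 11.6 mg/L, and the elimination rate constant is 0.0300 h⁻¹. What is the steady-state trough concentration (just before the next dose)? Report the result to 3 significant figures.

Fraction remaining after one interval: e^(−kτ) = e^(−0.03000 × 7.10) = 0.8082
R = 1 / (1 − 0.8082) = 5.213
Css,max = 11.6 × 5.213 = 60.47 mg/L
Css,min = Css,max × e^(−kτ) = 60.47 × 0.8082 ≈ 48.9 mg/L

48.9 mg/L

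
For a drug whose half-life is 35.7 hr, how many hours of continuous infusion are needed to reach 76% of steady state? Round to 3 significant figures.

k = ln 2 / 35.7 = 0.01942 hr⁻¹
f = 1 − e^(−kt)  ⇒  t = −ln(1 − f) / k
t = −ln(1 − 0.76) / 0.01942 = 1.427 / 0.01942 ≈ 73.5 hours

73.5 hours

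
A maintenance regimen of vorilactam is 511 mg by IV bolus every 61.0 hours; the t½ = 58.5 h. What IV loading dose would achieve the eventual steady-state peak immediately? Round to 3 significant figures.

k = ln 2 / 58.5 = 0.01185 h⁻¹
Accumulation ratio R = 1 / (1 − e^(−kτ)) = 1 / (1 − e^(−0.01185×61.0)) = 1 / (1 − 0.4854) = 1.943
Loading dose = maintenance dose × R = 511 × 1.943 ≈ 993 mg

993 mg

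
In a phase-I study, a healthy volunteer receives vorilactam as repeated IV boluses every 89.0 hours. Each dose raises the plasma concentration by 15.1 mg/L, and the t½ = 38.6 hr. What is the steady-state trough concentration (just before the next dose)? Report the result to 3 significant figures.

k = ln 2 / 38.6 = 0.01796 hr⁻¹
Fraction remaining after one interval: e^(−kτ) = e^(−0.01796 × 89.0) = 0.2023
R = 1 / (1 − 0.2023) = 1.254
Css,max = 15.1 × 1.254 = 18.93 mg/L
Css,min = Css,max × e^(−kτ) = 18.93 × 0.2023 ≈ 3.83 mg/L

3.83 mg/L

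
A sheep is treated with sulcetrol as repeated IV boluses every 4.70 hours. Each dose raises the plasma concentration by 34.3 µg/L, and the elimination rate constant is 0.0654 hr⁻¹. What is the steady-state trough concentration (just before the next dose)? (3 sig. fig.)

95.3 µg/L

Fraction remaining after one interval: e^(−kτ) = e^(−0.06540 × 4.70) = 0.7354
R = 1 / (1 − 0.7354) = 3.779
Css,max = 34.3 × 3.779 = 129.6 µg/L
Css,min = Css,max × e^(−kτ) = 129.6 × 0.7354 ≈ 95.3 µg/L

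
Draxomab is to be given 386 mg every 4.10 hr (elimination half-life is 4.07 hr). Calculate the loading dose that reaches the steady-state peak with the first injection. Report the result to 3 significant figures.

k = ln 2 / 4.07 = 0.1703 hr⁻¹
Accumulation ratio R = 1 / (1 − e^(−kτ)) = 1 / (1 − e^(−0.1703×4.10)) = 1 / (1 − 0.4975) = 1.990
Loading dose = maintenance dose × R = 386 × 1.990 ≈ 768 mg

768 mg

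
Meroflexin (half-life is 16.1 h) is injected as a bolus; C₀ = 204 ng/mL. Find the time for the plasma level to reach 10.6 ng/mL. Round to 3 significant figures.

68.7 hours

k = ln 2 / 16.1 = 0.04305 h⁻¹
C(t) = C₀ e^(−kt)  ⇒  t = ln(C₀/C) / k
t = ln(204/10.6) / 0.04305 = 2.957 / 0.04305 ≈ 68.7 hours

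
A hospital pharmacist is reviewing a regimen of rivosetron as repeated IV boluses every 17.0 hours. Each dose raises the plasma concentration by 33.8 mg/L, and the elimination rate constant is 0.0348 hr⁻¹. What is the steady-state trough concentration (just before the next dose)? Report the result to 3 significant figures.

41.9 mg/L

Fraction remaining after one interval: e^(−kτ) = e^(−0.03480 × 17.0) = 0.5534
R = 1 / (1 − 0.5534) = 2.239
Css,max = 33.8 × 2.239 = 75.69 mg/L
Css,min = Css,max × e^(−kτ) = 75.69 × 0.5534 ≈ 41.9 mg/L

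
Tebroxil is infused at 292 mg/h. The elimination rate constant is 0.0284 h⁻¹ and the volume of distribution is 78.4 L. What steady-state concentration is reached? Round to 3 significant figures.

131 mg/L

CL = k · V = 0.0284 × 78.4 = 2.227 L/h
Css = rate / CL = 292 / 2.227 ≈ 131 mg/L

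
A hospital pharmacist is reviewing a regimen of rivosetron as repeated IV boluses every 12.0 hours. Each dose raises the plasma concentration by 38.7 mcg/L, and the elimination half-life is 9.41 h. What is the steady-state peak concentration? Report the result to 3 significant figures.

65.9 mcg/L

k = ln 2 / 9.41 = 0.07366 h⁻¹
Fraction remaining after one interval: e^(−kτ) = e^(−0.07366 × 12.0) = 0.4132
R = 1 / (1 − 0.4132) = 1.704
Css,max = 38.7 × 1.704 ≈ 65.9 mcg/L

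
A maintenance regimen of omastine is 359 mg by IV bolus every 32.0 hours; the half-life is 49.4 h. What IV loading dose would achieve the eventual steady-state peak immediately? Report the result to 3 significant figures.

k = ln 2 / 49.4 = 0.01403 h⁻¹
Accumulation ratio R = 1 / (1 − e^(−kτ)) = 1 / (1 − e^(−0.01403×32.0)) = 1 / (1 − 0.6383) = 2.764
Loading dose = maintenance dose × R = 359 × 2.764 ≈ 992 mg

992 mg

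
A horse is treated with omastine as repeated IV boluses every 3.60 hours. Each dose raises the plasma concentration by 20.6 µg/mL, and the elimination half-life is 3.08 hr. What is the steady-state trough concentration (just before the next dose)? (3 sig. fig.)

k = ln 2 / 3.08 = 0.2250 hr⁻¹
Fraction remaining after one interval: e^(−kτ) = e^(−0.2250 × 3.60) = 0.4448
R = 1 / (1 − 0.4448) = 1.801
Css,max = 20.6 × 1.801 = 37.10 µg/mL
Css,min = Css,max × e^(−kτ) = 37.10 × 0.4448 ≈ 16.5 µg/mL

16.5 µg/mL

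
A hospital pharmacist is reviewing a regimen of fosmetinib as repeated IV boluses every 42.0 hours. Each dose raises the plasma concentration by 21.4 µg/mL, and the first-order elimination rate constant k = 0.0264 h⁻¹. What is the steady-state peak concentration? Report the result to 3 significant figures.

31.9 µg/mL

Fraction remaining after one interval: e^(−kτ) = e^(−0.02640 × 42.0) = 0.3300
R = 1 / (1 − 0.3300) = 1.492
Css,max = 21.4 × 1.492 ≈ 31.9 µg/mL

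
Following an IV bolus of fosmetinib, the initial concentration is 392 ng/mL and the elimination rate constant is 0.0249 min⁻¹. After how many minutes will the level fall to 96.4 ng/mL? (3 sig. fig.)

C(t) = C₀ e^(−kt)  ⇒  t = ln(C₀/C) / k
t = ln(392/96.4) / 0.02490 = 1.403 / 0.02490 ≈ 56.3 minutes

56.3 minutes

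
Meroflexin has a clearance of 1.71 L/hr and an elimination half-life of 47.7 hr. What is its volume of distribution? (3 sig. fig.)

k = ln 2 / t½ = ln 2 / 47.7 = 0.01453 hr⁻¹
V = CL / k = 1.71 / 0.01453 ≈ 118 L

118 L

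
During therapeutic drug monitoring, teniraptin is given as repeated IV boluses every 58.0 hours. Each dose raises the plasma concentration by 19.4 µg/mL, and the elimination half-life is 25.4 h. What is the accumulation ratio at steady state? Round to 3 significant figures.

k = ln 2 / 25.4 = 0.02729 h⁻¹
Fraction remaining after one interval: e^(−kτ) = e^(−0.02729 × 58.0) = 0.2054
R = 1 / (1 − 0.2054) = 1 / 0.7946 ≈ 1.26

1.26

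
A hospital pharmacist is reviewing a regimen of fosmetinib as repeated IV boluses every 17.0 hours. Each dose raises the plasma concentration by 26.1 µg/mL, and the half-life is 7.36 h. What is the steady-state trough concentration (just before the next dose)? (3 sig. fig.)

k = ln 2 / 7.36 = 0.09418 h⁻¹
Fraction remaining after one interval: e^(−kτ) = e^(−0.09418 × 17.0) = 0.2017
R = 1 / (1 − 0.2017) = 1.253
Css,max = 26.1 × 1.253 = 32.69 µg/mL
Css,min = Css,max × e^(−kτ) = 32.69 × 0.2017 ≈ 6.59 µg/mL

6.59 µg/mL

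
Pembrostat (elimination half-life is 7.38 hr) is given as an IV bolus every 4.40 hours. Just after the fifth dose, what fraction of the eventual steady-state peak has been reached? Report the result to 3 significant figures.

k = ln 2 / 7.38 = 0.09392 hr⁻¹
f_n = 1 − e^(−nkτ) = 1 − e^(−5 × 0.09392 × 4.40) = 1 − e^(−2.066) = 1 − 0.1267 ≈ 0.873

0.873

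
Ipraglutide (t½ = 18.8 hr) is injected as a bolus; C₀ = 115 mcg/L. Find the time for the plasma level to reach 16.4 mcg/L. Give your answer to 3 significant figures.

52.8 hours

k = ln 2 / 18.8 = 0.03687 hr⁻¹
C(t) = C₀ e^(−kt)  ⇒  t = ln(C₀/C) / k
t = ln(115/16.4) / 0.03687 = 1.948 / 0.03687 ≈ 52.8 hours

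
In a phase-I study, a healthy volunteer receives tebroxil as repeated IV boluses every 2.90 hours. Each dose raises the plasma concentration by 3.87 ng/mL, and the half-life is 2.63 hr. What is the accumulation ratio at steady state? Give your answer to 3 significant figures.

k = ln 2 / 2.63 = 0.2636 hr⁻¹
Fraction remaining after one interval: e^(−kτ) = e^(−0.2636 × 2.90) = 0.4657
R = 1 / (1 − 0.4657) = 1 / 0.5343 ≈ 1.87

1.87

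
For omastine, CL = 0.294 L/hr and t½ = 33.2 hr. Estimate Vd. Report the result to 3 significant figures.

k = ln 2 / t½ = ln 2 / 33.2 = 0.02088 hr⁻¹
V = CL / k = 0.294 / 0.02088 ≈ 14.1 L

14.1 L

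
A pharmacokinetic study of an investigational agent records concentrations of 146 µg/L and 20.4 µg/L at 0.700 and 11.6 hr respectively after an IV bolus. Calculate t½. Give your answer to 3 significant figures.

k = ln(C₁/C₂) / (t₂ − t₁) = ln(146/20.4) / (11.6 − 0.700)
  = 1.968 / 10.90 = 0.1806 hr⁻¹
t½ = ln 2 / k = ln 2 / 0.1806 ≈ 3.84 hours

3.84 hours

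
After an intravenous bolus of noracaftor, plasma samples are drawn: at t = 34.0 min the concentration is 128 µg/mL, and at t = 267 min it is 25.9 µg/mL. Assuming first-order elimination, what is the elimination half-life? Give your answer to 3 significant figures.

101 minutes

k = ln(C₁/C₂) / (t₂ − t₁) = ln(128/25.9) / (267 − 34.0)
  = 1.598 / 233.0 = 0.006857 min⁻¹
t½ = ln 2 / k = ln 2 / 0.006857 ≈ 101 minutes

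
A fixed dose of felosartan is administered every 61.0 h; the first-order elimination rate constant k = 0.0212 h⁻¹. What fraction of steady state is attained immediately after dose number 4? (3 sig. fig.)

0.994

f_n = 1 − e^(−nkτ) = 1 − e^(−4 × 0.02120 × 61.0) = 1 − e^(−5.173) = 1 − 0.005669 ≈ 0.994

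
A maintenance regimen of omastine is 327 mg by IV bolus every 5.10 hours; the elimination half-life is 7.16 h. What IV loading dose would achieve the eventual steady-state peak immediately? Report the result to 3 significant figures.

839 mg

k = ln 2 / 7.16 = 0.09681 h⁻¹
Accumulation ratio R = 1 / (1 − e^(−kτ)) = 1 / (1 − e^(−0.09681×5.10)) = 1 / (1 − 0.6104) = 2.566
Loading dose = maintenance dose × R = 327 × 2.566 ≈ 839 mg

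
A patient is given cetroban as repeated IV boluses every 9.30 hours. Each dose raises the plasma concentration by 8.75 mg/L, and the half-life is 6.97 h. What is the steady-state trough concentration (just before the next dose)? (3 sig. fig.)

k = ln 2 / 6.97 = 0.09945 h⁻¹
Fraction remaining after one interval: e^(−kτ) = e^(−0.09945 × 9.30) = 0.3966
R = 1 / (1 − 0.3966) = 1.657
Css,max = 8.75 × 1.657 = 14.50 mg/L
Css,min = Css,max × e^(−kτ) = 14.50 × 0.3966 ≈ 5.75 mg/L

5.75 mg/L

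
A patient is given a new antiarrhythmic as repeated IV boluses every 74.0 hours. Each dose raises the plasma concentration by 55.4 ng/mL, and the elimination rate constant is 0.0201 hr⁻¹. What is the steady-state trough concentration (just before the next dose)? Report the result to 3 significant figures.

Fraction remaining after one interval: e^(−kτ) = e^(−0.02010 × 74.0) = 0.2260
R = 1 / (1 − 0.2260) = 1.292
Css,max = 55.4 × 1.292 = 71.57 ng/mL
Css,min = Css,max × e^(−kτ) = 71.57 × 0.2260 ≈ 16.2 ng/mL

16.2 ng/mL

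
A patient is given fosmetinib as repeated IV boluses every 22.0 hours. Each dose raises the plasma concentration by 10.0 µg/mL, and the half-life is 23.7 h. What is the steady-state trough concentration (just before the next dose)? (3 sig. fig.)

11.1 µg/mL

k = ln 2 / 23.7 = 0.02925 h⁻¹
Fraction remaining after one interval: e^(−kτ) = e^(−0.02925 × 22.0) = 0.5255
R = 1 / (1 − 0.5255) = 2.107
Css,max = 10.0 × 2.107 = 21.07 µg/mL
Css,min = Css,max × e^(−kτ) = 21.07 × 0.5255 ≈ 11.1 µg/mL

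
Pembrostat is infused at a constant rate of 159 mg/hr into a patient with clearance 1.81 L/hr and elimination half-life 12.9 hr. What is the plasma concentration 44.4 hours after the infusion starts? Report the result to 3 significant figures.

79.8 µg/mL

Css = rate / CL = 159 / 1.81 = 87.85 µg/mL
k = ln 2 / 12.9 = 0.05373 hr⁻¹
C(t) = Css (1 − e^(−kt)) = 87.85 × (1 − e^(−2.386)) = 87.85 × 0.9080 ≈ 79.8 µg/mL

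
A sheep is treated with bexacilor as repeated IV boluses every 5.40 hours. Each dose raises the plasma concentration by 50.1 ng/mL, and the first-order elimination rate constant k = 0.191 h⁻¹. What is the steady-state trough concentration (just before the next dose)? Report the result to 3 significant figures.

27.8 ng/mL

Fraction remaining after one interval: e^(−kτ) = e^(−0.1910 × 5.40) = 0.3565
R = 1 / (1 − 0.3565) = 1.554
Css,max = 50.1 × 1.554 = 77.86 ng/mL
Css,min = Css,max × e^(−kτ) = 77.86 × 0.3565 ≈ 27.8 ng/mL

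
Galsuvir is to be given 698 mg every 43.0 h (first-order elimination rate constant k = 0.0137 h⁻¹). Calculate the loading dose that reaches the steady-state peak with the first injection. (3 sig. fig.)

Accumulation ratio R = 1 / (1 − e^(−kτ)) = 1 / (1 − e^(−0.01370×43.0)) = 1 / (1 − 0.5548) = 2.246
Loading dose = maintenance dose × R = 698 × 2.246 ≈ 1570 mg

1570 mg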